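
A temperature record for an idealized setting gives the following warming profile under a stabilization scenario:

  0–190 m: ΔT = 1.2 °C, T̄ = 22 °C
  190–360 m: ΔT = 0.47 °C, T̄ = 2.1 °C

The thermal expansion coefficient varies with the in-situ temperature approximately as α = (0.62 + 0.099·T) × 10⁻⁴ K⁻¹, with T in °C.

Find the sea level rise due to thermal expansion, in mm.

Δh = 70 mm

Layer 1: α = (0.62 + 0.099×22)×10⁻⁴ = 2.798×10⁻⁴ K⁻¹
Layer 2: α = (0.62 + 0.099×2.1)×10⁻⁴ = 0.8279×10⁻⁴ K⁻¹
Layer 1: 190 × 1.2 × 2.798×10⁻⁴ = 0.0637944 m
190–360 m: 170 × 0.47 × 0.8279×10⁻⁴ = 0.006614921 m
Δh = 0.0637944 + 0.006614921 = 0.070409321 m ≈ 70 mm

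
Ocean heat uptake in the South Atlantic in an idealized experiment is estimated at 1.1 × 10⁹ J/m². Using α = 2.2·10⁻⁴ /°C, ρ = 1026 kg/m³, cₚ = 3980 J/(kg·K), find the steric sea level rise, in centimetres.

Δh = 5.93 cm

Δh = αQ/(ρcₚ) = 2.2×10⁻⁴ × 1.1×10⁹ / (1026 × 3980) ≈ 0.059263 m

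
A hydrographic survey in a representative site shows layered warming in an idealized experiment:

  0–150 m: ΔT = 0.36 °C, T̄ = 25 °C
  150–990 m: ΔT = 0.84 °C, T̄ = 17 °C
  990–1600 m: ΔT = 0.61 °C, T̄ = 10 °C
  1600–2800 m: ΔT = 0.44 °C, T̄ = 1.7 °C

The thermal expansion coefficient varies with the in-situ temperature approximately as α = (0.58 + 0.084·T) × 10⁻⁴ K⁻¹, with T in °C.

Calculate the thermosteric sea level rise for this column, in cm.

about 24.7 cm

Layer 1: α = (0.58 + 0.084×25)×10⁻⁴ = 2.68×10⁻⁴ K⁻¹
Layer 2: α = (0.58 + 0.084×17)×10⁻⁴ = 2.008×10⁻⁴ K⁻¹
Layer 3: α = (0.58 + 0.084×10)×10⁻⁴ = 1.42×10⁻⁴ K⁻¹
Layer 4: α = (0.58 + 0.084×1.7)×10⁻⁴ = 0.7228×10⁻⁴ K⁻¹
Layer 1: 0.36 × 150 × 2.68×10⁻⁴ = 0.014472 m
150–990 m: 0.84 × 2.008×10⁻⁴ × 840 = 0.14168448 m
990–1600 m: 1.42×10⁻⁴ × 0.61 × 610 = 0.0528382 m
Layer 4: 0.7228×10⁻⁴ × 1200 × 0.44 = 0.03816384 m
Δh = 0.014472 + 0.14168448 + 0.0528382 + 0.03816384 = 0.24715852 m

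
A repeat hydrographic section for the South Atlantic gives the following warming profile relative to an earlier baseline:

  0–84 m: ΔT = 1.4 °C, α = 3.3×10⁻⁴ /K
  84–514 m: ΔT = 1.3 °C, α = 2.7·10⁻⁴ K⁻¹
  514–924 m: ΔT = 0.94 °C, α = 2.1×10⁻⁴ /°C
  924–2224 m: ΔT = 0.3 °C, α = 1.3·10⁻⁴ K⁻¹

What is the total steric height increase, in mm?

84 × 3.3×10⁻⁴ × 1.4 = 0.038808 m
430 × 1.3 × 2.7×10⁻⁴ = 0.15093 m
Layer 3: 2.1×10⁻⁴ × 410 × 0.94 = 0.080934 m
924–2224 m: 1.3×10⁻⁴ × 0.3 × 1300 = 0.05070 m
Δh = 0.038808 + 0.15093 + 0.080934 + 0.05070 = 0.321372 m

320 mm of thermosteric rise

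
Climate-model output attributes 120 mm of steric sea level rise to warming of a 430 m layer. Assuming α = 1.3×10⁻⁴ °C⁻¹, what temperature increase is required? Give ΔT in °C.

ΔT ≈ 2.15 °C

ΔT = Δh/(αH) = 0.12 / (1.3×10⁻⁴ × 430) ≈ 2.147 °C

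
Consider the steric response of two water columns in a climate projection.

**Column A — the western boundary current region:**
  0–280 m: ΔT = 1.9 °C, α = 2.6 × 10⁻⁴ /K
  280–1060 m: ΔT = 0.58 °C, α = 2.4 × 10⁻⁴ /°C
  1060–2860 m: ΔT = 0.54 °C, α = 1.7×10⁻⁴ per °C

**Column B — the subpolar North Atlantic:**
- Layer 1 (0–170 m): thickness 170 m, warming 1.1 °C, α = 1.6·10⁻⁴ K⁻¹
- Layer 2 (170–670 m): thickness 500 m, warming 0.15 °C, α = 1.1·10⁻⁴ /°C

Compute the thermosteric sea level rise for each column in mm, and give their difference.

Δh_A ≈ 412 mm, Δh_B ≈ 38.2 mm; difference ≈ 374 mm

A 0–280 m: 1.9 × 280 × 2.6×10⁻⁴ = 0.13832 m
A Layer 2: 780 × 2.4×10⁻⁴ × 0.58 = 0.108576 m
A 1800 × 1.7×10⁻⁴ × 0.54 = 0.16524 m
A total: 0.412136 m
B Layer 1: 1.6×10⁻⁴ × 1.1 × 170 = 0.02992 m
B 170–670 m: 1.1×10⁻⁴ × 0.15 × 500 = 0.00825 m
B total: 0.03817 m
Difference: 0.412136 − 0.03817 = 0.373966 m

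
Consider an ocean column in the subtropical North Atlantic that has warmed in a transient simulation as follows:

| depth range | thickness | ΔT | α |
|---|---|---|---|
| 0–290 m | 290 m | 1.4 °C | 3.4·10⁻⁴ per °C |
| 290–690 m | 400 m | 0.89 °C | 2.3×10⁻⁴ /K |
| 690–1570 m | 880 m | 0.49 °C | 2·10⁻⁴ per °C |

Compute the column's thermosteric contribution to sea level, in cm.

Layer 1: 3.4×10⁻⁴ × 1.4 × 290 = 0.13804 m
Layer 2: 0.89 × 2.3×10⁻⁴ × 400 = 0.08188 m
690–1570 m: 2×10⁻⁴ × 0.49 × 880 = 0.08624 m
Δh = 0.13804 + 0.08188 + 0.08624 = 0.30616 m

about 31 cm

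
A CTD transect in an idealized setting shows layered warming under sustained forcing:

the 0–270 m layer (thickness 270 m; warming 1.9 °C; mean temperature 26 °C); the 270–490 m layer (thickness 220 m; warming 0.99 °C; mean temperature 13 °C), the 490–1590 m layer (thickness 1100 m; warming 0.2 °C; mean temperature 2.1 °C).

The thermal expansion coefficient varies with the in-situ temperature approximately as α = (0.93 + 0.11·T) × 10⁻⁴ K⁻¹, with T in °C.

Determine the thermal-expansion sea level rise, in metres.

Layer 1: α = (0.93 + 0.11×26)×10⁻⁴ = 3.79×10⁻⁴ K⁻¹
Layer 2: α = (0.93 + 0.11×13)×10⁻⁴ = 2.36×10⁻⁴ K⁻¹
Layer 3: α = (0.93 + 0.11×2.1)×10⁻⁴ = 1.161×10⁻⁴ K⁻¹
Layer 1: 3.79×10⁻⁴ × 270 × 1.9 = 0.194427 m
Layer 2: 220 × 0.99 × 2.36×10⁻⁴ = 0.0514008 m
0.2 × 1.161×10⁻⁴ × 1100 = 0.025542 m
Δh = 0.194427 + 0.0514008 + 0.025542 = 0.2713698 m ≈ 0.271 m

0.271 m of thermosteric rise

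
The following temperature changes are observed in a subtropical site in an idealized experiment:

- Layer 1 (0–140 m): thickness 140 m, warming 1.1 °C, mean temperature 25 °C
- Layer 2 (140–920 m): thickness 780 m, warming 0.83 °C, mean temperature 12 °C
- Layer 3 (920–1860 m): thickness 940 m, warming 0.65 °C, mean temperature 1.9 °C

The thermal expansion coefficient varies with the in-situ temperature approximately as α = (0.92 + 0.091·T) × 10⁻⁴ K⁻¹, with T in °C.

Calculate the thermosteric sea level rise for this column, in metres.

Δh = 0.246 m

Layer 1: α = (0.92 + 0.091×25)×10⁻⁴ = 3.195×10⁻⁴ K⁻¹
Layer 2: α = (0.92 + 0.091×12)×10⁻⁴ = 2.012×10⁻⁴ K⁻¹
Layer 3: α = (0.92 + 0.091×1.9)×10⁻⁴ = 1.0929×10⁻⁴ K⁻¹
Layer 1: 3.195×10⁻⁴ × 1.1 × 140 = 0.049203 m
Layer 2: 780 × 2.012×10⁻⁴ × 0.83 = 0.13025688 m
920–1860 m: 1.0929×10⁻⁴ × 940 × 0.65 = 0.06677619 m
Δh = 0.049203 + 0.13025688 + 0.06677619 = 0.24623607 m ≈ 0.246 m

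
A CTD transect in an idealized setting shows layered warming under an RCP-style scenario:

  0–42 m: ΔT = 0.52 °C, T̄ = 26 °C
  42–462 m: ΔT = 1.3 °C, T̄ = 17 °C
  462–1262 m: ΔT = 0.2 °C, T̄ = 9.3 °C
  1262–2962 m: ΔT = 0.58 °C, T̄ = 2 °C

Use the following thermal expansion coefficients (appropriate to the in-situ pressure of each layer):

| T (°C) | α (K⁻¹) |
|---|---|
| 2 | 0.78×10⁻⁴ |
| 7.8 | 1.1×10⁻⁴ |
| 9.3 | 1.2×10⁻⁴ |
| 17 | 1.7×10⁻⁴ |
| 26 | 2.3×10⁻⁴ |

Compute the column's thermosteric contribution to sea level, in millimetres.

Layer 1 at 26 °C → α = 2.3×10⁻⁴ K⁻¹
Layer 2 at 17 °C → α = 1.7×10⁻⁴ K⁻¹
Layer 3 at 9.3 °C → α = 1.2×10⁻⁴ K⁻¹
Layer 4 at 2 °C → α = 0.78×10⁻⁴ K⁻¹
0–42 m: 42 × 2.3×10⁻⁴ × 0.52 = 0.0050232 m
Layer 2: 420 × 1.7×10⁻⁴ × 1.3 = 0.09282 m
1.2×10⁻⁴ × 800 × 0.2 = 0.01920 m
1262–2962 m: 1700 × 0.58 × 0.78×10⁻⁴ = 0.076908 m
Δh = 0.0050232 + 0.09282 + 0.01920 + 0.076908 = 0.1939512 m

Δh ≈ 194 mm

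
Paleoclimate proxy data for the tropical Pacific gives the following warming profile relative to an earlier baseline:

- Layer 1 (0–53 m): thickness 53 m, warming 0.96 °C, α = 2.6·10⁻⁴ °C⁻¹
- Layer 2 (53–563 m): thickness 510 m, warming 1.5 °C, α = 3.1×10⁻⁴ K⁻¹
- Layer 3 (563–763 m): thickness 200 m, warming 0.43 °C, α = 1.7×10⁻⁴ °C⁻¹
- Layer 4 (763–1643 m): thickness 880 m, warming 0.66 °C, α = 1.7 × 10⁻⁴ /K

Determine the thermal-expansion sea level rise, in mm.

Layer 1: 2.6×10⁻⁴ × 53 × 0.96 = 0.0132288 m
53–563 m: 510 × 3.1×10⁻⁴ × 1.5 = 0.23715 m
563–763 m: 200 × 0.43 × 1.7×10⁻⁴ = 0.01462 m
763–1643 m: 1.7×10⁻⁴ × 0.66 × 880 = 0.098736 m
Δh = 0.0132288 + 0.23715 + 0.01462 + 0.098736 = 0.3637348 m

Δh ≈ 364 mm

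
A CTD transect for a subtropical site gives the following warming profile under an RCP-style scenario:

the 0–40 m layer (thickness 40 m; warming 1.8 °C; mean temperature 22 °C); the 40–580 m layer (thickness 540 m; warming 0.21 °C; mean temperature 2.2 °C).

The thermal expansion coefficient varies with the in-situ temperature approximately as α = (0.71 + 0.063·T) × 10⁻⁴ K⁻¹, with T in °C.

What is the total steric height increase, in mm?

Layer 1: α = (0.71 + 0.063×22)×10⁻⁴ = 2.096×10⁻⁴ K⁻¹
Layer 2: α = (0.71 + 0.063×2.2)×10⁻⁴ = 0.8486×10⁻⁴ K⁻¹
40 × 1.8 × 2.096×10⁻⁴ = 0.0150912 m
Layer 2: 0.21 × 540 × 0.8486×10⁻⁴ = 0.009623124 m
Δh = 0.0150912 + 0.009623124 = 0.024714324 m ≈ 25 mm

25 mm of thermosteric rise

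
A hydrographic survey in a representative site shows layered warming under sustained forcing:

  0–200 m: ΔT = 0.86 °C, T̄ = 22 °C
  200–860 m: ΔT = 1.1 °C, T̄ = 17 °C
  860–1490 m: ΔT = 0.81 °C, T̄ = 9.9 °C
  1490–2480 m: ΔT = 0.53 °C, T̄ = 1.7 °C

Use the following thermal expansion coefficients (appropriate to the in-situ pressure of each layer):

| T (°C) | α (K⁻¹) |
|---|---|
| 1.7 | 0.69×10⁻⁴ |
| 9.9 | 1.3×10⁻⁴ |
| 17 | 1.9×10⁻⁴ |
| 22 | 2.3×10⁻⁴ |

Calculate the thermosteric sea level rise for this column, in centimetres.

Layer 1 at 22 °C → α = 2.3×10⁻⁴ K⁻¹
Layer 2 at 17 °C → α = 1.9×10⁻⁴ K⁻¹
Layer 3 at 9.9 °C → α = 1.3×10⁻⁴ K⁻¹
Layer 4 at 1.7 °C → α = 0.69×10⁻⁴ K⁻¹
2.3×10⁻⁴ × 0.86 × 200 = 0.03956 m
Layer 2: 1.9×10⁻⁴ × 1.1 × 660 = 0.13794 m
Layer 3: 630 × 1.3×10⁻⁴ × 0.81 = 0.066339 m
1490–2480 m: 0.53 × 990 × 0.69×10⁻⁴ = 0.0362043 m
Δh = 0.03956 + 0.13794 + 0.066339 + 0.0362043 = 0.2800433 m

about 28.0 cm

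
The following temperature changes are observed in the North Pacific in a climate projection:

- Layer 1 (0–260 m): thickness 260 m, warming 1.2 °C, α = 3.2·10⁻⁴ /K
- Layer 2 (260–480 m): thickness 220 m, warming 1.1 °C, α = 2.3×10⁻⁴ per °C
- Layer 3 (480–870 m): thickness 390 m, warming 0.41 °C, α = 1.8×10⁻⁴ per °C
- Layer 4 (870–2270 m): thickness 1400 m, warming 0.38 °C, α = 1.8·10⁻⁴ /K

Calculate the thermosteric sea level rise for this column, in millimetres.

0–260 m: 1.2 × 3.2×10⁻⁴ × 260 = 0.09984 m
220 × 2.3×10⁻⁴ × 1.1 = 0.05566 m
Layer 3: 0.41 × 390 × 1.8×10⁻⁴ = 0.028782 m
1400 × 0.38 × 1.8×10⁻⁴ = 0.09576 m
Δh = 0.09984 + 0.05566 + 0.028782 + 0.09576 = 0.280042 m ≈ 280 mm

280 mm of thermosteric rise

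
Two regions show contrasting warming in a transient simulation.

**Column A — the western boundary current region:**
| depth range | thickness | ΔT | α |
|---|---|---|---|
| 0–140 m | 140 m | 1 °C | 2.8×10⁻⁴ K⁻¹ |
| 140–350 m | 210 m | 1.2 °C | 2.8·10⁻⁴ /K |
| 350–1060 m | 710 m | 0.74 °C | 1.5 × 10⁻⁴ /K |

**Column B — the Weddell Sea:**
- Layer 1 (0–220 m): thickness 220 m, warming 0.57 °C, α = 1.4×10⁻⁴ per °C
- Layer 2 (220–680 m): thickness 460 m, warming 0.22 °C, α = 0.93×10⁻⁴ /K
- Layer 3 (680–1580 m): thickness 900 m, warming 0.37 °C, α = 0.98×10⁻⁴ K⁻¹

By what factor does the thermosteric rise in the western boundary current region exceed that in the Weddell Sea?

A 0–140 m: 1 × 140 × 2.8×10⁻⁴ = 0.03920 m
A Layer 2: 1.2 × 210 × 2.8×10⁻⁴ = 0.07056 m
A 350–1060 m: 710 × 0.74 × 1.5×10⁻⁴ = 0.07881 m
A total: 0.18857 m
B 0–220 m: 0.57 × 220 × 1.4×10⁻⁴ = 0.017556 m
B 460 × 0.93×10⁻⁴ × 0.22 = 0.0094116 m
B 0.98×10⁻⁴ × 900 × 0.37 = 0.032634 m
B total: 0.0596016 m
Ratio: 0.18857 / 0.0596016 ≈ 3.164

≈ 3.2×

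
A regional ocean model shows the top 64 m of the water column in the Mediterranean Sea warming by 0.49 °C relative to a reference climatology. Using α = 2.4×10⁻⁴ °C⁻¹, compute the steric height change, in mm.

Δh ≈ 7.5 mm

Δh = αΔT·H = 2.4×10⁻⁴ × 0.49 × 64 = 0.0075264 m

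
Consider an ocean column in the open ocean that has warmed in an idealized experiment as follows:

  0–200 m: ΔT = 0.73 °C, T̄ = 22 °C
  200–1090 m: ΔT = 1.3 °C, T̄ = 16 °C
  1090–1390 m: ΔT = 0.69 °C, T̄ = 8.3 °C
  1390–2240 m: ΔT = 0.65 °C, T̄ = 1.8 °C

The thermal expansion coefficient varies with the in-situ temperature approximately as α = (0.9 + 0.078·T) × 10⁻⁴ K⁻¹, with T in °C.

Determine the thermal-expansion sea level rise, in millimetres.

Layer 1: α = (0.9 + 0.078×22)×10⁻⁴ = 2.616×10⁻⁴ K⁻¹
Layer 2: α = (0.9 + 0.078×16)×10⁻⁴ = 2.148×10⁻⁴ K⁻¹
Layer 3: α = (0.9 + 0.078×8.3)×10⁻⁴ = 1.5474×10⁻⁴ K⁻¹
Layer 4: α = (0.9 + 0.078×1.8)×10⁻⁴ = 1.0404×10⁻⁴ K⁻¹
200 × 0.73 × 2.616×10⁻⁴ = 0.0381936 m
200–1090 m: 2.148×10⁻⁴ × 890 × 1.3 = 0.2485236 m
Layer 3: 1.5474×10⁻⁴ × 300 × 0.69 = 0.03203118 m
Layer 4: 850 × 1.0404×10⁻⁴ × 0.65 = 0.0574821 m
Δh = 0.0381936 + 0.2485236 + 0.03203118 + 0.0574821 = 0.37623048 m

about 380 mm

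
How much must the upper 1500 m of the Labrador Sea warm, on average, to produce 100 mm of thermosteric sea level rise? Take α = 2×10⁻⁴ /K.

ΔT ≈ 0.333 °C

ΔT = Δh/(αH) = 0.1 / (2×10⁻⁴ × 1500) ≈ 0.3333 °C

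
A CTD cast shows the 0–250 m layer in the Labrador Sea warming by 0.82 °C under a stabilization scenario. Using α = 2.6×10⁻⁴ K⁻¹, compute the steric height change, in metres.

Δh = αΔT·H = 2.6×10⁻⁴ × 0.82 × 250 = 0.05330 m

Δh ≈ 0.0533 m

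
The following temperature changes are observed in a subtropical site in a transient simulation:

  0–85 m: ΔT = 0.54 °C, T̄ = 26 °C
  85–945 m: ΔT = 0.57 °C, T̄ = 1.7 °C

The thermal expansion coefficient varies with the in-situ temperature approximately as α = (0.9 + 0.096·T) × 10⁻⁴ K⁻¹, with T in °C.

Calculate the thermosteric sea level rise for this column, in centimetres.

Δh = 6.77 cm

Layer 1: α = (0.9 + 0.096×26)×10⁻⁴ = 3.396×10⁻⁴ K⁻¹
Layer 2: α = (0.9 + 0.096×1.7)×10⁻⁴ = 1.0632×10⁻⁴ K⁻¹
0–85 m: 85 × 3.396×10⁻⁴ × 0.54 = 0.01558764 m
1.0632×10⁻⁴ × 860 × 0.57 = 0.052118064 m
Δh = 0.01558764 + 0.052118064 = 0.067705704 m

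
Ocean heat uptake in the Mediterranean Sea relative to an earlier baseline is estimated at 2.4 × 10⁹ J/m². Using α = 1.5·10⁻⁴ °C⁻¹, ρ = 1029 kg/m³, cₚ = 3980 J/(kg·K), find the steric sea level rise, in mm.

Δh ≈ 87.9 mm

Δh = αQ/(ρcₚ) = 1.5×10⁻⁴ × 2.4×10⁹ / (1029 × 3980) ≈ 0.087903 m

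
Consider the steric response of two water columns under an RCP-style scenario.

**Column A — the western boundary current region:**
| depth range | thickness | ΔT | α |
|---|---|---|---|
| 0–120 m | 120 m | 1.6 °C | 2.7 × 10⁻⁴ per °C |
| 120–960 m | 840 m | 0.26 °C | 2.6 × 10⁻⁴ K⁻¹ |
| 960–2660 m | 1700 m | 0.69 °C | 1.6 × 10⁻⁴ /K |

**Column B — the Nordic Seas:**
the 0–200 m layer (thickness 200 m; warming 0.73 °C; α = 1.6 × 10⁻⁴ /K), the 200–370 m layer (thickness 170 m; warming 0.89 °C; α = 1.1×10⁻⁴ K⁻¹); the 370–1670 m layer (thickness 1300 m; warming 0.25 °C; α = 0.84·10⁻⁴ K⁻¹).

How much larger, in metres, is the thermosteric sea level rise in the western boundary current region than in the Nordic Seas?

A 0–120 m: 1.6 × 2.7×10⁻⁴ × 120 = 0.05184 m
A Layer 2: 2.6×10⁻⁴ × 840 × 0.26 = 0.056784 m
A 960–2660 m: 1.6×10⁻⁴ × 1700 × 0.69 = 0.18768 m
A total: 0.296304 m
B 0–200 m: 1.6×10⁻⁴ × 200 × 0.73 = 0.02336 m
B 170 × 0.89 × 1.1×10⁻⁴ = 0.016643 m
B 370–1670 m: 1300 × 0.84×10⁻⁴ × 0.25 = 0.02730 m
B total: 0.067303 m
Difference: 0.296304 − 0.067303 = 0.229001 m

Δh_A − Δh_B ≈ 0.229 m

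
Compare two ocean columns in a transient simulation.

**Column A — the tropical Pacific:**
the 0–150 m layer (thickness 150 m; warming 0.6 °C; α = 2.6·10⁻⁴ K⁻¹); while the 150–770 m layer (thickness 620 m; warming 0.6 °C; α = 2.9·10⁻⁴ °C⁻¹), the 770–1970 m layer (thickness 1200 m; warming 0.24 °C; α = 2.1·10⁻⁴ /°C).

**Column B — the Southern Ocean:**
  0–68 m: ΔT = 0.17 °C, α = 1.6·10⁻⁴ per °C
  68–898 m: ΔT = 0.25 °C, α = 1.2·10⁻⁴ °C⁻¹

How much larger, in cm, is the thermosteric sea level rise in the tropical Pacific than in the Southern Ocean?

A Layer 1: 150 × 2.6×10⁻⁴ × 0.6 = 0.02340 m
A Layer 2: 0.6 × 2.9×10⁻⁴ × 620 = 0.10788 m
A 0.24 × 1200 × 2.1×10⁻⁴ = 0.06048 m
A total: 0.19176 m
B Layer 1: 0.17 × 1.6×10⁻⁴ × 68 = 0.0018496 m
B 830 × 0.25 × 1.2×10⁻⁴ = 0.02490 m
B total: 0.0267496 m
Difference: 0.19176 − 0.0267496 = 0.1650104 m

17 cm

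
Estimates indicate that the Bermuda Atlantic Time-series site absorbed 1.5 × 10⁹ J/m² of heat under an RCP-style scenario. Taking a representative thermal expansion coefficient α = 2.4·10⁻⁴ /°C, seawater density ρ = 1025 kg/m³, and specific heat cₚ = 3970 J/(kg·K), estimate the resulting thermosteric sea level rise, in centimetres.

Δh = αQ/(ρcₚ) = 2.4×10⁻⁴ × 1.5×10⁹ / (1025 × 3970) ≈ 0.088468 m

Δh = 8.8 cm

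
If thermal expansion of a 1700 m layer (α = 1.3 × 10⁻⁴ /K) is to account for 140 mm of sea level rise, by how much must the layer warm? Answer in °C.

ΔT = Δh/(αH) = 0.14 / (1.3×10⁻⁴ × 1700) ≈ 0.6335 °C

ΔT ≈ 0.63 °C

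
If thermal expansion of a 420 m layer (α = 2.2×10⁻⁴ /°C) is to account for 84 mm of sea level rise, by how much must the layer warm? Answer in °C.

ΔT = Δh/(αH) = 0.084 / (2.2×10⁻⁴ × 420) ≈ 0.9091 °C

about 0.909 °C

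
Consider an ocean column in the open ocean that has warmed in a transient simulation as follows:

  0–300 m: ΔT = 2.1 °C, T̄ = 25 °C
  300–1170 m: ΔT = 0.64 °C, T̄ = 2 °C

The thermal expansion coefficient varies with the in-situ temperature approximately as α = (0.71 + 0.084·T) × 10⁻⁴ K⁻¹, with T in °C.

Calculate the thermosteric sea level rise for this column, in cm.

Layer 1: α = (0.71 + 0.084×25)×10⁻⁴ = 2.81×10⁻⁴ K⁻¹
Layer 2: α = (0.71 + 0.084×2)×10⁻⁴ = 0.878×10⁻⁴ K⁻¹
Layer 1: 2.1 × 300 × 2.81×10⁻⁴ = 0.17703 m
870 × 0.878×10⁻⁴ × 0.64 = 0.04888704 m
Δh = 0.17703 + 0.04888704 = 0.22591704 m ≈ 22.6 cm

22.6 cm of thermosteric rise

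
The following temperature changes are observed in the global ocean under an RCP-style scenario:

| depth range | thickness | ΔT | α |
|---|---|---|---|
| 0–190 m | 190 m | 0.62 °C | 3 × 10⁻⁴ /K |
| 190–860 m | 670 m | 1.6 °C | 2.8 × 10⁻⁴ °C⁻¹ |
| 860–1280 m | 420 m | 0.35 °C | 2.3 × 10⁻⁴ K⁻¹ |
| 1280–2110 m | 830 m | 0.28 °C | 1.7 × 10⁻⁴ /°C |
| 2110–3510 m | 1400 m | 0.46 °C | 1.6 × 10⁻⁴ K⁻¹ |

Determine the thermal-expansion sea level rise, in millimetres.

Δh = 512 mm

Layer 1: 3×10⁻⁴ × 190 × 0.62 = 0.03534 m
Layer 2: 1.6 × 670 × 2.8×10⁻⁴ = 0.30016 m
2.3×10⁻⁴ × 0.35 × 420 = 0.03381 m
Layer 4: 830 × 1.7×10⁻⁴ × 0.28 = 0.039508 m
2110–3510 m: 1.6×10⁻⁴ × 1400 × 0.46 = 0.10304 m
Δh = 0.03534 + 0.30016 + 0.03381 + 0.039508 + 0.10304 = 0.511858 m ≈ 512 mm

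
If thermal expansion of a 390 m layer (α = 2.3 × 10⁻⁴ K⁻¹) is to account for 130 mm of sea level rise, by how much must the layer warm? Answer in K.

ΔT ≈ 1.45 K

ΔT = Δh/(αH) = 0.13 / (2.3×10⁻⁴ × 390) ≈ 1.449 K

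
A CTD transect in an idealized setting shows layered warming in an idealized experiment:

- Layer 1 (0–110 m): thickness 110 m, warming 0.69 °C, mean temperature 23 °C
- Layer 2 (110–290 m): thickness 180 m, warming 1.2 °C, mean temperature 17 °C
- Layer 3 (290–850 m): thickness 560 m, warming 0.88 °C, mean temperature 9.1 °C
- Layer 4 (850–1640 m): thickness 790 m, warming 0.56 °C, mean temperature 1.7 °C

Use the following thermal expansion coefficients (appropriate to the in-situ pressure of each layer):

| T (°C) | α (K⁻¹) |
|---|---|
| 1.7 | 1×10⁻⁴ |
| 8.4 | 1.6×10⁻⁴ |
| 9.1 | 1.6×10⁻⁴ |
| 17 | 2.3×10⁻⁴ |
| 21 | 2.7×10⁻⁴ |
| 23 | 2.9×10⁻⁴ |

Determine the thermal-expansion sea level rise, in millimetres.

about 190 mm

Layer 1 at 23 °C → α = 2.9×10⁻⁴ K⁻¹
Layer 2 at 17 °C → α = 2.3×10⁻⁴ K⁻¹
Layer 3 at 9.1 °C → α = 1.6×10⁻⁴ K⁻¹
Layer 4 at 1.7 °C → α = 1×10⁻⁴ K⁻¹
0–110 m: 2.9×10⁻⁴ × 110 × 0.69 = 0.022011 m
180 × 1.2 × 2.3×10⁻⁴ = 0.04968 m
290–850 m: 1.6×10⁻⁴ × 0.88 × 560 = 0.078848 m
Layer 4: 0.56 × 790 × 1×10⁻⁴ = 0.04424 m
Δh = 0.022011 + 0.04968 + 0.078848 + 0.04424 = 0.194779 m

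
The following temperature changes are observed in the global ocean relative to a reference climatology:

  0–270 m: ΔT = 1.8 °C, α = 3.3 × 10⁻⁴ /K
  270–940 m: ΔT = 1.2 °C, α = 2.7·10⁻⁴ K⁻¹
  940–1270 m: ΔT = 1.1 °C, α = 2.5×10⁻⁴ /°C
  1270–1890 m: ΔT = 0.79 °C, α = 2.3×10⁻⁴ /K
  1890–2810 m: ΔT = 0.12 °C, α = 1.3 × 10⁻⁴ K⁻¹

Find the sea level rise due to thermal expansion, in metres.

Layer 1: 270 × 3.3×10⁻⁴ × 1.8 = 0.16038 m
2.7×10⁻⁴ × 1.2 × 670 = 0.21708 m
2.5×10⁻⁴ × 330 × 1.1 = 0.09075 m
1270–1890 m: 620 × 0.79 × 2.3×10⁻⁴ = 0.112654 m
Layer 5: 920 × 0.12 × 1.3×10⁻⁴ = 0.014352 m
Δh = 0.16038 + 0.21708 + 0.09075 + 0.112654 + 0.014352 = 0.595216 m ≈ 0.595 m

Δh ≈ 0.595 m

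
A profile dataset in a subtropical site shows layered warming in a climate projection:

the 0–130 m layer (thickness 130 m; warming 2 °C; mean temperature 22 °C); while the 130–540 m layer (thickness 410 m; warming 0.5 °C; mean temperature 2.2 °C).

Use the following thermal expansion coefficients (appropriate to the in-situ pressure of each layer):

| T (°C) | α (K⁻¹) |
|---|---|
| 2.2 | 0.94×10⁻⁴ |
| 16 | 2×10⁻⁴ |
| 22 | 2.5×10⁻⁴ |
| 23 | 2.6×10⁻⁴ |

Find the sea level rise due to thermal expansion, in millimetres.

Layer 1 at 22 °C → α = 2.5×10⁻⁴ K⁻¹
Layer 2 at 2.2 °C → α = 0.94×10⁻⁴ K⁻¹
130 × 2.5×10⁻⁴ × 2 = 0.06500 m
410 × 0.94×10⁻⁴ × 0.5 = 0.01927 m
Δh = 0.06500 + 0.01927 = 0.08427 m

Δh = 84.3 mm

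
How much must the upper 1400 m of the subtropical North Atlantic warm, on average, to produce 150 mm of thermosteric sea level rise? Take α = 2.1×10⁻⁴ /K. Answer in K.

ΔT = Δh/(αH) = 0.15 / (2.1×10⁻⁴ × 1400) ≈ 0.5102 K

about 0.510 K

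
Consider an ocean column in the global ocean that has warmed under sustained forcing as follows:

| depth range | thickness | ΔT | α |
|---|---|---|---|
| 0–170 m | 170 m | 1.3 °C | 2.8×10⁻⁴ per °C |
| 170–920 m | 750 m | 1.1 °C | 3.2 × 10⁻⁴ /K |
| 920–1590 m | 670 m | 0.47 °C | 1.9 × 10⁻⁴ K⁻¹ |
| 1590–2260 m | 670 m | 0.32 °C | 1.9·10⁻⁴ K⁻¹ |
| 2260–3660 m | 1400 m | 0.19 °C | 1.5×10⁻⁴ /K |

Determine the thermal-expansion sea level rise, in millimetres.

Δh ≈ 466 mm

0–170 m: 2.8×10⁻⁴ × 170 × 1.3 = 0.06188 m
Layer 2: 1.1 × 3.2×10⁻⁴ × 750 = 0.26400 m
Layer 3: 1.9×10⁻⁴ × 670 × 0.47 = 0.059831 m
1590–2260 m: 670 × 1.9×10⁻⁴ × 0.32 = 0.040736 m
2260–3660 m: 1400 × 0.19 × 1.5×10⁻⁴ = 0.03990 m
Δh = 0.06188 + 0.26400 + 0.059831 + 0.040736 + 0.03990 = 0.466347 m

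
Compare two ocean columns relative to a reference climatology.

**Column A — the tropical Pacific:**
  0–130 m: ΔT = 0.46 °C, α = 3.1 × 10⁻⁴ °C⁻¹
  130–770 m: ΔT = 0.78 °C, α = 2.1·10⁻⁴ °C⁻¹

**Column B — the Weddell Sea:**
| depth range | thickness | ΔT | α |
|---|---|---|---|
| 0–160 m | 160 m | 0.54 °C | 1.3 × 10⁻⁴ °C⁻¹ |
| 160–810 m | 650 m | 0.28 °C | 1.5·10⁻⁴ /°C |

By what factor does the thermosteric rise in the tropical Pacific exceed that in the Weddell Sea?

3.2

A Layer 1: 0.46 × 130 × 3.1×10⁻⁴ = 0.018538 m
A Layer 2: 0.78 × 640 × 2.1×10⁻⁴ = 0.104832 m
A total: 0.12337 m
B Layer 1: 0.54 × 1.3×10⁻⁴ × 160 = 0.011232 m
B 160–810 m: 0.28 × 1.5×10⁻⁴ × 650 = 0.02730 m
B total: 0.038532 m
Ratio: 0.12337 / 0.038532 ≈ 3.202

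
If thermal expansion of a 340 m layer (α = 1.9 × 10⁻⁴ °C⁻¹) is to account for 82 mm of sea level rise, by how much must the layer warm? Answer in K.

1.27 K

ΔT = Δh/(αH) = 0.082 / (1.9×10⁻⁴ × 340) ≈ 1.269 K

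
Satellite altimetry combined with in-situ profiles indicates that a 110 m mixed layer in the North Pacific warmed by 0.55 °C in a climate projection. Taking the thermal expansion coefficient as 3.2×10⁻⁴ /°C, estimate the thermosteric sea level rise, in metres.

Δh = αΔT·H = 3.2×10⁻⁴ × 0.55 × 110 = 0.01936 m

Δh = 0.0194 m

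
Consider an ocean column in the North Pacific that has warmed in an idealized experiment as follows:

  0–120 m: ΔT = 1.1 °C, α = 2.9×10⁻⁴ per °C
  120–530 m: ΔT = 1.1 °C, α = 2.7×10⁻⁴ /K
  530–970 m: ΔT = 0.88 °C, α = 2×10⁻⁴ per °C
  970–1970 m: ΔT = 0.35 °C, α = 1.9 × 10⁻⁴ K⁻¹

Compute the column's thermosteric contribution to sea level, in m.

0.30 m

Layer 1: 120 × 2.9×10⁻⁴ × 1.1 = 0.03828 m
Layer 2: 1.1 × 2.7×10⁻⁴ × 410 = 0.12177 m
530–970 m: 440 × 0.88 × 2×10⁻⁴ = 0.07744 m
970–1970 m: 1000 × 0.35 × 1.9×10⁻⁴ = 0.06650 m
Δh = 0.03828 + 0.12177 + 0.07744 + 0.06650 = 0.30399 m ≈ 0.30 m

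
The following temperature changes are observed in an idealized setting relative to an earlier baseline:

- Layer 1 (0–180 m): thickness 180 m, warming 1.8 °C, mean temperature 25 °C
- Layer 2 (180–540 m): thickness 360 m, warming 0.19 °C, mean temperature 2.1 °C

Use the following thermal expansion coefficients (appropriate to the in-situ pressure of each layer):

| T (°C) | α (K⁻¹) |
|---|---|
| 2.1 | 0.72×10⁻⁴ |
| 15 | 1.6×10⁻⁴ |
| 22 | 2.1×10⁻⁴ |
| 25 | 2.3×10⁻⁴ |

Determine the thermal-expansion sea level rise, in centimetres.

7.9 cm

Layer 1 at 25 °C → α = 2.3×10⁻⁴ K⁻¹
Layer 2 at 2.1 °C → α = 0.72×10⁻⁴ K⁻¹
0–180 m: 1.8 × 180 × 2.3×10⁻⁴ = 0.07452 m
180–540 m: 0.72×10⁻⁴ × 0.19 × 360 = 0.0049248 m
Δh = 0.07452 + 0.0049248 = 0.0794448 m ≈ 7.9 cm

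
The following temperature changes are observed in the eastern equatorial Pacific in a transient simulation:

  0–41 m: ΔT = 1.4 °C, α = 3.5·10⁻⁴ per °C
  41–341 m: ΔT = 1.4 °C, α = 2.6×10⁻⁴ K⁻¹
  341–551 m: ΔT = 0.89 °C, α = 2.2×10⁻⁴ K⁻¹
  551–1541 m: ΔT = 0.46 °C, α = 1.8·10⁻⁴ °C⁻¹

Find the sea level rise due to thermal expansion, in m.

Δh ≈ 0.252 m

0–41 m: 3.5×10⁻⁴ × 1.4 × 41 = 0.02009 m
Layer 2: 1.4 × 300 × 2.6×10⁻⁴ = 0.10920 m
Layer 3: 2.2×10⁻⁴ × 0.89 × 210 = 0.041118 m
0.46 × 1.8×10⁻⁴ × 990 = 0.081972 m
Δh = 0.02009 + 0.10920 + 0.041118 + 0.081972 = 0.25238 m ≈ 0.252 m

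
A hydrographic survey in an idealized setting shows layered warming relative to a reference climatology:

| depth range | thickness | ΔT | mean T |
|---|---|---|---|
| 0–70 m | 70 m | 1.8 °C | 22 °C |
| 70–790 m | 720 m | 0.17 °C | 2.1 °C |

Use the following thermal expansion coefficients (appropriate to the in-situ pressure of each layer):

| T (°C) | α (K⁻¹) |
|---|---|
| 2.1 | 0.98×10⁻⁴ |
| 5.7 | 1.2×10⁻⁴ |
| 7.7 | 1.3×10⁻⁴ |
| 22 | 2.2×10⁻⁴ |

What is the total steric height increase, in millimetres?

Layer 1 at 22 °C → α = 2.2×10⁻⁴ K⁻¹
Layer 2 at 2.1 °C → α = 0.98×10⁻⁴ K⁻¹
2.2×10⁻⁴ × 1.8 × 70 = 0.02772 m
Layer 2: 0.98×10⁻⁴ × 720 × 0.17 = 0.0119952 m
Δh = 0.02772 + 0.0119952 = 0.0397152 m

Δh ≈ 39.7 mm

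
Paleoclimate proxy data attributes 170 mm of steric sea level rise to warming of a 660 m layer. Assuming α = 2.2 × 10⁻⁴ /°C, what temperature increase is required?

ΔT = Δh/(αH) = 0.17 / (2.2×10⁻⁴ × 660) ≈ 1.171 °C

about 1.17 °C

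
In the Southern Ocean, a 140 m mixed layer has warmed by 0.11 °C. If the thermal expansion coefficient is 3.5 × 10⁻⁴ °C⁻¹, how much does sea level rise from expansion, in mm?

Δh = αΔT·H = 3.5×10⁻⁴ × 0.11 × 140 = 0.00539 m

5.39 mm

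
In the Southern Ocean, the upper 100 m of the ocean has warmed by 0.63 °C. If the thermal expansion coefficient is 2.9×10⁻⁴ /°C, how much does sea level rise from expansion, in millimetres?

Δh ≈ 18 mm

Δh = αΔT·H = 2.9×10⁻⁴ × 0.63 × 100 = 0.01827 m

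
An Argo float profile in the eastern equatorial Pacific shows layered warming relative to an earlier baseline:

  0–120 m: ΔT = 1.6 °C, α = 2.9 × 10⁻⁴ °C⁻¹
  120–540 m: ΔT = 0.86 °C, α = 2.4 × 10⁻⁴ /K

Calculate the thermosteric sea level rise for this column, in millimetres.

Layer 1: 1.6 × 120 × 2.9×10⁻⁴ = 0.05568 m
120–540 m: 2.4×10⁻⁴ × 420 × 0.86 = 0.086688 m
Δh = 0.05568 + 0.086688 = 0.142368 m ≈ 142 mm

about 142 mm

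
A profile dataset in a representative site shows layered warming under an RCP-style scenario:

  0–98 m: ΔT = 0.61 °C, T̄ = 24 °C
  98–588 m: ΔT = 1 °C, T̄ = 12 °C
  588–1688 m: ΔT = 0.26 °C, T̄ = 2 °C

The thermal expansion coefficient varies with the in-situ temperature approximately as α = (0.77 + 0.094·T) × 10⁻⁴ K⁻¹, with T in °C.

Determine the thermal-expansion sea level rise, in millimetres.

about 138 mm

Layer 1: α = (0.77 + 0.094×24)×10⁻⁴ = 3.026×10⁻⁴ K⁻¹
Layer 2: α = (0.77 + 0.094×12)×10⁻⁴ = 1.898×10⁻⁴ K⁻¹
Layer 3: α = (0.77 + 0.094×2)×10⁻⁴ = 0.958×10⁻⁴ K⁻¹
Layer 1: 0.61 × 3.026×10⁻⁴ × 98 = 0.018089428 m
Layer 2: 1.898×10⁻⁴ × 490 × 1 = 0.093002 m
0.958×10⁻⁴ × 1100 × 0.26 = 0.0273988 m
Δh = 0.018089428 + 0.093002 + 0.0273988 = 0.138490228 m ≈ 138 mm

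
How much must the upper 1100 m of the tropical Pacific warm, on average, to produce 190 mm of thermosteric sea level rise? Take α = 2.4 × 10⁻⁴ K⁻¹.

ΔT = Δh/(αH) = 0.19 / (2.4×10⁻⁴ × 1100) ≈ 0.7197 K

ΔT ≈ 0.720 K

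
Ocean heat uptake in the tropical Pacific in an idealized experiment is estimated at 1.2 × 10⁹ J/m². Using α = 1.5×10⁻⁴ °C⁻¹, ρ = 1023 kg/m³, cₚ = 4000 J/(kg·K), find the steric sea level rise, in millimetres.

about 44.0 mm

Δh = αQ/(ρcₚ) = 1.5×10⁻⁴ × 1.2×10⁹ / (1023 × 4000) ≈ 0.043988 m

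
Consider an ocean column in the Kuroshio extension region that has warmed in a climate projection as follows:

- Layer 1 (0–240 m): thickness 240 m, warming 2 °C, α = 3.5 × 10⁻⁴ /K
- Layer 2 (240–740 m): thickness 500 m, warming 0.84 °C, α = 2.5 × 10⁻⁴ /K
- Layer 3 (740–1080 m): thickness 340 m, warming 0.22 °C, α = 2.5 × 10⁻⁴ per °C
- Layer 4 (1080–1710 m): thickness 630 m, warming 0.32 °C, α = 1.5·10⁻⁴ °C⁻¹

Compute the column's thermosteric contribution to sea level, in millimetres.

320 mm

240 × 3.5×10⁻⁴ × 2 = 0.16800 m
500 × 2.5×10⁻⁴ × 0.84 = 0.10500 m
Layer 3: 0.22 × 340 × 2.5×10⁻⁴ = 0.01870 m
1080–1710 m: 1.5×10⁻⁴ × 630 × 0.32 = 0.03024 m
Δh = 0.16800 + 0.10500 + 0.01870 + 0.03024 = 0.32194 m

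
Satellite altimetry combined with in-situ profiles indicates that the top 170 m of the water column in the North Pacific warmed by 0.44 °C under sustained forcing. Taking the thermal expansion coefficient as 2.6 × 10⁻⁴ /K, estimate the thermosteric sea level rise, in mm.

Δh = αΔT·H = 2.6×10⁻⁴ × 0.44 × 170 = 0.019448 m

about 19.4 mm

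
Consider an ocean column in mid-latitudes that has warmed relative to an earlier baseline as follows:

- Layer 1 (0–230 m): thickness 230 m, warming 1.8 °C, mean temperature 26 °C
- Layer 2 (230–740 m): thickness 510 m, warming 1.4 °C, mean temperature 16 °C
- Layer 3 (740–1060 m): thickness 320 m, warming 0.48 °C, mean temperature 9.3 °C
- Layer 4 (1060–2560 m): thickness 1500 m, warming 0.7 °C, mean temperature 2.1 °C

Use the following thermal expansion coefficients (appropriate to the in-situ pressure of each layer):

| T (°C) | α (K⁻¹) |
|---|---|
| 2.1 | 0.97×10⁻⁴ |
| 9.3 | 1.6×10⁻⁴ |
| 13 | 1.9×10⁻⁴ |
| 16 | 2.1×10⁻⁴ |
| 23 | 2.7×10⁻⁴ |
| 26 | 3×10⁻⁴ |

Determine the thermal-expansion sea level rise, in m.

0.401 m

Layer 1 at 26 °C → α = 3×10⁻⁴ K⁻¹
Layer 2 at 16 °C → α = 2.1×10⁻⁴ K⁻¹
Layer 3 at 9.3 °C → α = 1.6×10⁻⁴ K⁻¹
Layer 4 at 2.1 °C → α = 0.97×10⁻⁴ K⁻¹
Layer 1: 1.8 × 3×10⁻⁴ × 230 = 0.12420 m
1.4 × 2.1×10⁻⁴ × 510 = 0.14994 m
740–1060 m: 320 × 1.6×10⁻⁴ × 0.48 = 0.024576 m
Layer 4: 0.97×10⁻⁴ × 0.7 × 1500 = 0.10185 m
Δh = 0.12420 + 0.14994 + 0.024576 + 0.10185 = 0.400566 m ≈ 0.401 m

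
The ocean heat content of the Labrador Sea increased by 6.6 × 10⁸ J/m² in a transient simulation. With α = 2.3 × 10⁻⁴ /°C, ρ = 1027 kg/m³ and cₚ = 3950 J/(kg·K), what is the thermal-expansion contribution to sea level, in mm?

Δh = αQ/(ρcₚ) = 2.3×10⁻⁴ × 6.6×10⁸ / (1027 × 3950) ≈ 0.03742 m

Δh = 37 mm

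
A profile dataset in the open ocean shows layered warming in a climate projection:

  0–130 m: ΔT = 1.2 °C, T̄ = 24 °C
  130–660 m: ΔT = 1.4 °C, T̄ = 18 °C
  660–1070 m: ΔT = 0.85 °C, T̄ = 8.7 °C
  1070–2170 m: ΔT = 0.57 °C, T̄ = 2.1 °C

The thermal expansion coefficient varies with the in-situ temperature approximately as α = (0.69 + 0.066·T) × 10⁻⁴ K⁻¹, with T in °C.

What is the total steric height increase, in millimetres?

Layer 1: α = (0.69 + 0.066×24)×10⁻⁴ = 2.274×10⁻⁴ K⁻¹
Layer 2: α = (0.69 + 0.066×18)×10⁻⁴ = 1.878×10⁻⁴ K⁻¹
Layer 3: α = (0.69 + 0.066×8.7)×10⁻⁴ = 1.2642×10⁻⁴ K⁻¹
Layer 4: α = (0.69 + 0.066×2.1)×10⁻⁴ = 0.8286×10⁻⁴ K⁻¹
2.274×10⁻⁴ × 1.2 × 130 = 0.0354744 m
130–660 m: 1.878×10⁻⁴ × 1.4 × 530 = 0.1393476 m
660–1070 m: 410 × 1.2642×10⁻⁴ × 0.85 = 0.04405737 m
Layer 4: 0.8286×10⁻⁴ × 1100 × 0.57 = 0.05195322 m
Δh = 0.0354744 + 0.1393476 + 0.04405737 + 0.05195322 = 0.27083259 m

Δh ≈ 271 mm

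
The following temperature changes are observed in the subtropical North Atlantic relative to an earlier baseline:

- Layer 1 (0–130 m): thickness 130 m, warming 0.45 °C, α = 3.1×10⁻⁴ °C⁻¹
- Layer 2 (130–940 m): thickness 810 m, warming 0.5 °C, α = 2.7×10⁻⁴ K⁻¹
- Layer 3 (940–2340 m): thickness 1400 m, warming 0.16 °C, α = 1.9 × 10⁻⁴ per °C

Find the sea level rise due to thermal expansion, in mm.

0–130 m: 3.1×10⁻⁴ × 0.45 × 130 = 0.018135 m
Layer 2: 0.5 × 810 × 2.7×10⁻⁴ = 0.10935 m
Layer 3: 1.9×10⁻⁴ × 1400 × 0.16 = 0.04256 m
Δh = 0.018135 + 0.10935 + 0.04256 = 0.170045 m ≈ 170 mm

Δh ≈ 170 mm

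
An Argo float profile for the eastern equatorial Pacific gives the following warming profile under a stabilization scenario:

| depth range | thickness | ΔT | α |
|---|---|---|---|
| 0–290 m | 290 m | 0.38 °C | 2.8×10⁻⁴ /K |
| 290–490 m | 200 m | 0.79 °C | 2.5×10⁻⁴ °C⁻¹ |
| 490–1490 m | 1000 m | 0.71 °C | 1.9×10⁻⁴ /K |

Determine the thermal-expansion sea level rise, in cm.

about 20.5 cm

0–290 m: 290 × 0.38 × 2.8×10⁻⁴ = 0.030856 m
Layer 2: 2.5×10⁻⁴ × 0.79 × 200 = 0.03950 m
490–1490 m: 1000 × 1.9×10⁻⁴ × 0.71 = 0.13490 m
Δh = 0.030856 + 0.03950 + 0.13490 = 0.205256 m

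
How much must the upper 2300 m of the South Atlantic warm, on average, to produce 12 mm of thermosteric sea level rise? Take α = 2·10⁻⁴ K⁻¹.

ΔT ≈ 0.0261 K

ΔT = Δh/(αH) = 0.012 / (2×10⁻⁴ × 2300) ≈ 0.02609 K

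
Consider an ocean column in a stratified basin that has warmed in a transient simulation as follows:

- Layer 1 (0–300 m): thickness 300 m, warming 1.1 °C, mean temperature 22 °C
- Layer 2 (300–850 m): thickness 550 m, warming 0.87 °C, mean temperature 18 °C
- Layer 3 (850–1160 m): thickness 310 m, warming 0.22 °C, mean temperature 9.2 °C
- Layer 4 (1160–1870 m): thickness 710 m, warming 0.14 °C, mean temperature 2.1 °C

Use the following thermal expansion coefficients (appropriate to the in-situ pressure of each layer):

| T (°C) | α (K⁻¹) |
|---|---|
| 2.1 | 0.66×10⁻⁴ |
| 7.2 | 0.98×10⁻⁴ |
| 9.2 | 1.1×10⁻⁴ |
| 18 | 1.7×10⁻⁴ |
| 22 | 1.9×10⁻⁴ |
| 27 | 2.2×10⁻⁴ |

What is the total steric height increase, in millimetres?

Layer 1 at 22 °C → α = 1.9×10⁻⁴ K⁻¹
Layer 2 at 18 °C → α = 1.7×10⁻⁴ K⁻¹
Layer 3 at 9.2 °C → α = 1.1×10⁻⁴ K⁻¹
Layer 4 at 2.1 °C → α = 0.66×10⁻⁴ K⁻¹
300 × 1.1 × 1.9×10⁻⁴ = 0.06270 m
Layer 2: 1.7×10⁻⁴ × 0.87 × 550 = 0.081345 m
850–1160 m: 0.22 × 1.1×10⁻⁴ × 310 = 0.007502 m
Layer 4: 710 × 0.66×10⁻⁴ × 0.14 = 0.0065604 m
Δh = 0.06270 + 0.081345 + 0.007502 + 0.0065604 = 0.1581074 m ≈ 160 mm

Δh ≈ 160 mm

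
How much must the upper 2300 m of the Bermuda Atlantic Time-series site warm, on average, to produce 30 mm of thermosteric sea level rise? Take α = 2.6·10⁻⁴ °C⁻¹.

ΔT = Δh/(αH) = 0.03 / (2.6×10⁻⁴ × 2300) ≈ 0.05017 K

ΔT ≈ 0.0502 K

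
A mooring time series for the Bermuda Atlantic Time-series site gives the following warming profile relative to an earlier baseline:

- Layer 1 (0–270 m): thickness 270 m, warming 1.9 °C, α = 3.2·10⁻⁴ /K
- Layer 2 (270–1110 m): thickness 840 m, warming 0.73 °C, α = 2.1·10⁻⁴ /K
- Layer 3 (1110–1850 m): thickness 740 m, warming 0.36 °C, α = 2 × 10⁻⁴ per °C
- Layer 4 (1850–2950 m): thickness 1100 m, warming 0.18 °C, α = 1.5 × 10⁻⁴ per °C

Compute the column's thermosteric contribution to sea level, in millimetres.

about 376 mm

Layer 1: 1.9 × 270 × 3.2×10⁻⁴ = 0.16416 m
Layer 2: 0.73 × 2.1×10⁻⁴ × 840 = 0.128772 m
2×10⁻⁴ × 0.36 × 740 = 0.05328 m
0.18 × 1.5×10⁻⁴ × 1100 = 0.02970 m
Δh = 0.16416 + 0.128772 + 0.05328 + 0.02970 = 0.375912 m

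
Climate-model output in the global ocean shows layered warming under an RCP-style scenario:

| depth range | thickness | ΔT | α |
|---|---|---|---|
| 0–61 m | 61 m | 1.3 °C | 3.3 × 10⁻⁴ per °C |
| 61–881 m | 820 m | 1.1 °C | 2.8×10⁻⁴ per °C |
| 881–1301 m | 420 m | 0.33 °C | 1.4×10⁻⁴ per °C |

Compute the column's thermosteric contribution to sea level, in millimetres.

Layer 1: 61 × 3.3×10⁻⁴ × 1.3 = 0.026169 m
61–881 m: 2.8×10⁻⁴ × 1.1 × 820 = 0.25256 m
881–1301 m: 0.33 × 420 × 1.4×10⁻⁴ = 0.019404 m
Δh = 0.026169 + 0.25256 + 0.019404 = 0.298133 m ≈ 298 mm

Δh = 298 mm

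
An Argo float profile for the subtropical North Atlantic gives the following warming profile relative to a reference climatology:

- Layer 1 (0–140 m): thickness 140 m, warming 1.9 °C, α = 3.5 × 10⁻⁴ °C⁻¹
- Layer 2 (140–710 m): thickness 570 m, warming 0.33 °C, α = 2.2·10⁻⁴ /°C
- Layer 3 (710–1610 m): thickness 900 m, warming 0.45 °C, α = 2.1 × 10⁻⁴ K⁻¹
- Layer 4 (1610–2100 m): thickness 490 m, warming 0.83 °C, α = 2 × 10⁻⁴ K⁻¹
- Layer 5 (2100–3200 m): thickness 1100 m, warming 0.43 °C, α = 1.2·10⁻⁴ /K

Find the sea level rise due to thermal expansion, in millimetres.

Layer 1: 3.5×10⁻⁴ × 140 × 1.9 = 0.09310 m
Layer 2: 0.33 × 570 × 2.2×10⁻⁴ = 0.041382 m
710–1610 m: 2.1×10⁻⁴ × 900 × 0.45 = 0.08505 m
1610–2100 m: 490 × 0.83 × 2×10⁻⁴ = 0.08134 m
1100 × 0.43 × 1.2×10⁻⁴ = 0.05676 m
Δh = 0.09310 + 0.041382 + 0.08505 + 0.08134 + 0.05676 = 0.357632 m ≈ 358 mm

Δh = 358 mm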